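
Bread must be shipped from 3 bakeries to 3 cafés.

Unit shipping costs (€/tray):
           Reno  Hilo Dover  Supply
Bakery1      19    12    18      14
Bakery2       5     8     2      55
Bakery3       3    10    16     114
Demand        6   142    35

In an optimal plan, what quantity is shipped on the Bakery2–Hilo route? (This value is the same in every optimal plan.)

Optimal shipments:
  Bakery1→Hilo: 14 × €12 = €168
  Bakery2→Hilo: 20 × €8 = €160
  Bakery2→Dover: 35 × €2 = €70
  Bakery3→Reno: 6 × €3 = €18
  Bakery3→Hilo: 108 × €10 = €1080
Total cost = €1496.
So Bakery2→Hilo carries 20 trays.

20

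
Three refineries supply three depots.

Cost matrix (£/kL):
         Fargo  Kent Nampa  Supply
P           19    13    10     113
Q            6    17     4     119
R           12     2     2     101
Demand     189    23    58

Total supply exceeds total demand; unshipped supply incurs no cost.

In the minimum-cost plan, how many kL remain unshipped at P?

63

An optimal plan:
  P→Fargo: 50 × £19 = £950
  Q→Fargo: 119 × £6 = £714
  R→Fargo: 20 × £12 = £240
  R→Kent: 23 × £2 = £46
  R→Nampa: 58 × £2 = £116
Total cost = £2066.
P ships 50 of its 113, leaving 63.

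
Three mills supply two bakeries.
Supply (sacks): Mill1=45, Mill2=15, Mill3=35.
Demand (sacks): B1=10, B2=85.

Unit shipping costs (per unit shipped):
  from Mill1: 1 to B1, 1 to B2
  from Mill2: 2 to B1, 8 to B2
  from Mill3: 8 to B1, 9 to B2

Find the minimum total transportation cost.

One minimum-cost allocation:
  Mill1 to B2: 45 × 1 = 45
  Mill2 to B1: 10 × 2 = 20
  Mill2 to B2: 5 × 8 = 40
  Mill3 to B2: 35 × 9 = 315
Total = 45 + 20 + 40 + 315 = 420.

420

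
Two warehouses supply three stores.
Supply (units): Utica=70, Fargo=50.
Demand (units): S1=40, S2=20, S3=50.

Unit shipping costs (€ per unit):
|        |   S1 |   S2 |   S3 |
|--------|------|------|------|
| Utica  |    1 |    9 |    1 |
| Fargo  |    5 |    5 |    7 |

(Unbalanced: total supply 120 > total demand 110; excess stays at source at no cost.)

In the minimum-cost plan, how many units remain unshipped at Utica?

0

Minimum-cost shipments:
  Utica–S1: 20 × €1 = €20
  Utica–S3: 50 × €1 = €50
  Fargo–S1: 20 × €5 = €100
  Fargo–S2: 20 × €5 = €100
Total cost = €270.
Utica ships 70 of its 70, leaving 0.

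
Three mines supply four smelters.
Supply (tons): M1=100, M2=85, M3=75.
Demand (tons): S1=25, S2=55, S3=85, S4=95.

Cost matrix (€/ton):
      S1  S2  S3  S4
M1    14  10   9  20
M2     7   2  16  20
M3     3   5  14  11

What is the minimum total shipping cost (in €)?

2275

An optimal shipping plan:
  M1–S3: 85 × €9 = €765
  M1–S4: 15 × €20 = €300
  M2–S1: 25 × €7 = €175
  M2–S2: 55 × €2 = €110
  M2–S4: 5 × €20 = €100
  M3–S4: 75 × €11 = €825
Total = 765 + 300 + 175 + 110 + 100 + 825 = €2275.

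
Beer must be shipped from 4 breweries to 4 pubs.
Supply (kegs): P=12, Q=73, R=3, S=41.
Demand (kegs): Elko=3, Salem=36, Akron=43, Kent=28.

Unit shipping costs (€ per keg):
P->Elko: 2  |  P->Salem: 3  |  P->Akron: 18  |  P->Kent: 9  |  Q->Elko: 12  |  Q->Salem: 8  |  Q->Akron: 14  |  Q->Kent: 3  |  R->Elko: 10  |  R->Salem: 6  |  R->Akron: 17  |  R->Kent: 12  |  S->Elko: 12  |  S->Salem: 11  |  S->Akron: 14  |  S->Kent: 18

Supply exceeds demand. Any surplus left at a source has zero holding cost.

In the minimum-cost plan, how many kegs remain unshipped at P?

0

Minimum-cost shipments:
  P to Elko: 3 × €2 = €6
  P to Salem: 9 × €3 = €27
  Q to Salem: 24 × €8 = €192
  Q to Akron: 2 × €14 = €28
  Q to Kent: 28 × €3 = €84
  R to Salem: 3 × €6 = €18
  S to Akron: 41 × €14 = €574
Total cost = €929.
P ships 12 of its 12, leaving 0.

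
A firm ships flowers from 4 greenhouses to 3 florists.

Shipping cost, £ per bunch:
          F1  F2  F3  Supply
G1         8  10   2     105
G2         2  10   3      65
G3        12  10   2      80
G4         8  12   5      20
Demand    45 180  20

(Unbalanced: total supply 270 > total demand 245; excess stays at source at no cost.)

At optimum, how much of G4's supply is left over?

20

An optimal plan:
  G1 to F2: 105 × £10 = £1050
  G2 to F1: 45 × £2 = £90
  G2 to F2: 15 × £10 = £150
  G3 to F2: 60 × £10 = £600
  G3 to F3: 20 × £2 = £40
Total cost = £1930.
G4 ships 0 of its 20, leaving 20.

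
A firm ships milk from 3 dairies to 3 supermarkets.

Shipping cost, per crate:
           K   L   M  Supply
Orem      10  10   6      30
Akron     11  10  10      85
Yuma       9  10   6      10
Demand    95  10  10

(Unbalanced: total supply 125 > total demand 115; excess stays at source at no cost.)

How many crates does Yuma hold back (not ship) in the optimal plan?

Minimum-cost shipments:
  Orem->K: 20 × 10 = 200
  Orem->M: 10 × 6 = 60
  Akron->K: 65 × 11 = 715
  Akron->L: 10 × 10 = 100
  Yuma->K: 10 × 9 = 90
Total cost = 1165.
Yuma ships 10 of its 10, leaving 0.

0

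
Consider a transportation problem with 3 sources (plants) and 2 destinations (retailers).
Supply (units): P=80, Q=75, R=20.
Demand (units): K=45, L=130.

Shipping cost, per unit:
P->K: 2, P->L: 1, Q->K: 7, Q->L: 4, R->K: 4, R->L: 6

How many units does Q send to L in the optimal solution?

75

Optimal shipments:
  P->K: 25 × 2 = 50
  P->L: 55 × 1 = 55
  Q->L: 75 × 4 = 300
  R->K: 20 × 4 = 80
Total cost = 485.
So Q→L carries 75 units.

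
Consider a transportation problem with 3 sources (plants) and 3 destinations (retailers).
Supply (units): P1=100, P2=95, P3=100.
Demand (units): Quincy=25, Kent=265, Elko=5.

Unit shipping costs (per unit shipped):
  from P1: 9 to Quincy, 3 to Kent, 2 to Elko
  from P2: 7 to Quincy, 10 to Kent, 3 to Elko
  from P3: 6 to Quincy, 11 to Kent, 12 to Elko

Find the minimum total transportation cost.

A cheapest plan:
  P1→Kent: 100 × 3 = 300
  P2→Kent: 90 × 10 = 900
  P2→Elko: 5 × 3 = 15
  P3→Quincy: 25 × 6 = 150
  P3→Kent: 75 × 11 = 825
Total = 300 + 900 + 15 + 150 + 825 = 2190.

2190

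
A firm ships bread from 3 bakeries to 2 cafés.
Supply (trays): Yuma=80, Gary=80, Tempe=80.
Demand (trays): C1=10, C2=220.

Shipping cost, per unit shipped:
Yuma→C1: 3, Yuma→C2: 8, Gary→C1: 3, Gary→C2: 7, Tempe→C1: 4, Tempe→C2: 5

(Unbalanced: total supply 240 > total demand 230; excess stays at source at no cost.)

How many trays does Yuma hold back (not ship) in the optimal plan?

An optimal plan:
  Yuma->C1: 10 × 3 = 30
  Yuma->C2: 60 × 8 = 480
  Gary->C2: 80 × 7 = 560
  Tempe->C2: 80 × 5 = 400
Total cost = 1470.
Yuma ships 70 of its 80, leaving 10.

10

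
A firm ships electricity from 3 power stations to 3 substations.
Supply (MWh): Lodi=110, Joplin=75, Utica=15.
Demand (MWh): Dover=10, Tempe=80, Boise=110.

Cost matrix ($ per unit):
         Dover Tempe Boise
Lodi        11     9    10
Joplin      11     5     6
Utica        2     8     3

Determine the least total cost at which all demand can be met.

1505

A cheapest plan:
  Lodi to Tempe: 5 × $9 = $45
  Lodi to Boise: 105 × $10 = $1050
  Joplin to Tempe: 75 × $5 = $375
  Utica to Dover: 10 × $2 = $20
  Utica to Boise: 5 × $3 = $15
Total = 45 + 1050 + 375 + 20 + 15 = $1505.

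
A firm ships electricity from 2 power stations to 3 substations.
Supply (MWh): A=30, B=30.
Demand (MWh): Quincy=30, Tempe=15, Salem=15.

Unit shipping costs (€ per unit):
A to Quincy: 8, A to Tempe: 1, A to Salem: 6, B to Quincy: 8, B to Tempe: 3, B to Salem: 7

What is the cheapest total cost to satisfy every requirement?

A cheapest plan:
  A→Tempe: 15 × €1 = €15
  A→Salem: 15 × €6 = €90
  B→Quincy: 30 × €8 = €240
Total = 15 + 90 + 240 = €345.

345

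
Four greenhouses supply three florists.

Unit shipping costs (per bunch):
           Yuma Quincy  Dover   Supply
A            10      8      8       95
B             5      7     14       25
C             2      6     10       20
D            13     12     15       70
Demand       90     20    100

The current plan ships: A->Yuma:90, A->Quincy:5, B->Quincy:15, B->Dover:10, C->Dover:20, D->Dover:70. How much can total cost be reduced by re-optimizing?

610

Current plan cost = 90·10 + 5·8 + 15·7 + 10·14 + 20·10 + 70·15 = 2435.
Optimal plan:
  A->Dover: 95 × 8 = 760
  B->Yuma: 25 × 5 = 125
  C->Yuma: 20 × 2 = 40
  D->Yuma: 45 × 13 = 585
  D->Quincy: 20 × 12 = 240
  D->Dover: 5 × 15 = 75
Optimal cost = 1825.
Saving = 2435 − 1825 = 610.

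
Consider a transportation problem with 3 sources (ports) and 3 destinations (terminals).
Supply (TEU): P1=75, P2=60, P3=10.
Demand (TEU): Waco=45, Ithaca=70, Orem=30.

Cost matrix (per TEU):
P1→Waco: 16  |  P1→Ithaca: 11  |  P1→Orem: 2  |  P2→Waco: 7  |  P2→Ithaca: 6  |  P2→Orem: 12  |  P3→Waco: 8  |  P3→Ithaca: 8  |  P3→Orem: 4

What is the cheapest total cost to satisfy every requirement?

Optimal allocation:
  P1→Ithaca: 45 × 11 = 495
  P1→Orem: 30 × 2 = 60
  P2→Waco: 35 × 7 = 245
  P2→Ithaca: 25 × 6 = 150
  P3→Waco: 10 × 8 = 80
Total = 495 + 60 + 245 + 150 + 80 = 1030.

1030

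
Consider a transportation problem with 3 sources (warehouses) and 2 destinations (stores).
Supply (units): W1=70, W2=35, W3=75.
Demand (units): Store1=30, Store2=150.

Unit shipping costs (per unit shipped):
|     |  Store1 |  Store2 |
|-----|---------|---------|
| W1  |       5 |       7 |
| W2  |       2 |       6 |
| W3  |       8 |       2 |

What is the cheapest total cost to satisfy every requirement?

An optimal shipping plan:
  W1 to Store2: 70 units
  W2 to Store1: 30 units
  W2 to Store2: 5 units
  W3 to Store2: 75 units
Total cost = 730.

730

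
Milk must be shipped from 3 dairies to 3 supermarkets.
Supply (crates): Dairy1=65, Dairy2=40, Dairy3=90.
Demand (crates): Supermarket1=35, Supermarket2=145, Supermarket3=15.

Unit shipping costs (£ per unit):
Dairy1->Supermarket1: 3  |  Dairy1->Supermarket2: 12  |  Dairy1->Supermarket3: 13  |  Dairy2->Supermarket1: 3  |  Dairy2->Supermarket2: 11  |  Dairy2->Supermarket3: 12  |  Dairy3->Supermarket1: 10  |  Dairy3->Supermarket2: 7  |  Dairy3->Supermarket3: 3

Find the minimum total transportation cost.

An optimal shipping plan:
  Dairy1 to Supermarket1: 35 × £3 = £105
  Dairy1 to Supermarket2: 30 × £12 = £360
  Dairy2 to Supermarket2: 40 × £11 = £440
  Dairy3 to Supermarket2: 75 × £7 = £525
  Dairy3 to Supermarket3: 15 × £3 = £45
Total = 105 + 360 + 440 + 525 + 45 = £1475.

1475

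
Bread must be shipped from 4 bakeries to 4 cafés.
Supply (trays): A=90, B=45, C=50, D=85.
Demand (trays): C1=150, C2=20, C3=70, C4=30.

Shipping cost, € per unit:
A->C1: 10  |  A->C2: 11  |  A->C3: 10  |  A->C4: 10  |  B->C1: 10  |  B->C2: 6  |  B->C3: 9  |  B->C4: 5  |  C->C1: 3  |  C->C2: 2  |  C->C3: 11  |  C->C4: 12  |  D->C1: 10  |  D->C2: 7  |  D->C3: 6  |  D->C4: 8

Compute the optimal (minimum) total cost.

Optimal allocation:
  A→C1: 90 × €10 = €900
  B→C2: 15 × €6 = €90
  B→C4: 30 × €5 = €150
  C→C1: 50 × €3 = €150
  D→C1: 10 × €10 = €100
  D→C2: 5 × €7 = €35
  D→C3: 70 × €6 = €420
Total = 900 + 90 + 150 + 150 + 100 + 35 + 420 = €1845.
(Supply check: A ships 90; B ships 45; C ships 50; D ships 85.)

1845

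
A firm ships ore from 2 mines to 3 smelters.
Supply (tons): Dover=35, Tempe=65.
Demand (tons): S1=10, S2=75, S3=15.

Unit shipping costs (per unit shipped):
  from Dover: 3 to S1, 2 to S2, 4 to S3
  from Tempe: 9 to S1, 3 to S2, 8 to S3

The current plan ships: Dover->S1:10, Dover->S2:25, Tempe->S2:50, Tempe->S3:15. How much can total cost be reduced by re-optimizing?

Current plan cost = 10·3 + 25·2 + 50·3 + 15·8 = 350.
Optimal plan:
  Dover to S1: 10 × 3 = 30
  Dover to S2: 10 × 2 = 20
  Dover to S3: 15 × 4 = 60
  Tempe to S2: 65 × 3 = 195
Optimal cost = 305.
Saving = 350 − 305 = 45.

45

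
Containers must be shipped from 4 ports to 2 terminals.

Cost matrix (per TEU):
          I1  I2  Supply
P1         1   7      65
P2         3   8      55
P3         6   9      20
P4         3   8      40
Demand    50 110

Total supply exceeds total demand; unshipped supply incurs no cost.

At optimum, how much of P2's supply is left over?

An optimal plan:
  P1–I1: 50 × 1 = 50
  P1–I2: 15 × 7 = 105
  P2–I2: 55 × 8 = 440
  P4–I2: 40 × 8 = 320
Total cost = 915.
P2 ships 55 of its 55, leaving 0.

0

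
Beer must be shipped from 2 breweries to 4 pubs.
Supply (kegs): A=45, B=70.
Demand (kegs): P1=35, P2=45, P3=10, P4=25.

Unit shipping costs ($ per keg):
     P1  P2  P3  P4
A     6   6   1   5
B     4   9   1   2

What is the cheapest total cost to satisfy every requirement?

An optimal shipping plan:
  A–P2: 45 × $6 = $270
  B–P1: 35 × $4 = $140
  B–P3: 10 × $1 = $10
  B–P4: 25 × $2 = $50
Total = 270 + 140 + 10 + 50 = $470.
(Supply check: A ships 45; B ships 70.)

470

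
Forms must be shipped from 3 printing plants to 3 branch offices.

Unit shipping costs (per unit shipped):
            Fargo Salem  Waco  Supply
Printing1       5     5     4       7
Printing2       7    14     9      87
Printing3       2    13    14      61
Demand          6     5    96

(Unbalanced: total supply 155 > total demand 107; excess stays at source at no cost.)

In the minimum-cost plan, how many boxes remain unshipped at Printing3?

Minimum-cost shipments:
  Printing1–Waco: 7 boxes
  Printing2–Waco: 87 boxes
  Printing3–Fargo: 6 boxes
  Printing3–Salem: 5 boxes
  Printing3–Waco: 2 boxes
Total cost = 916.
Printing3 ships 13 of its 61, leaving 48.

48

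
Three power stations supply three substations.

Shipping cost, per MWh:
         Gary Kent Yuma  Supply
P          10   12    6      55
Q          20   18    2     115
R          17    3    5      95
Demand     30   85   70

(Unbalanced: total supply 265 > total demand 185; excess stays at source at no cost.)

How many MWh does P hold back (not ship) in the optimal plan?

25

Minimum-cost shipments:
  P to Gary: 30 × 10 = 300
  Q to Yuma: 70 × 2 = 140
  R to Kent: 85 × 3 = 255
Total cost = 695.
P ships 30 of its 55, leaving 25.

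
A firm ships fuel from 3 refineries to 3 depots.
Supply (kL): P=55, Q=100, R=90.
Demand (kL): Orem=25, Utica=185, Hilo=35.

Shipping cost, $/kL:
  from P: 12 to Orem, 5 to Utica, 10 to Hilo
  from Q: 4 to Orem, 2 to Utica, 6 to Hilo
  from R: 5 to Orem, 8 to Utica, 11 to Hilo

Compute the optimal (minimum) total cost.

A cheapest plan:
  P to Utica: 55 × $5 = $275
  Q to Utica: 100 × $2 = $200
  R to Orem: 25 × $5 = $125
  R to Utica: 30 × $8 = $240
  R to Hilo: 35 × $11 = $385
Total = 275 + 200 + 125 + 240 + 385 = $1225.

1225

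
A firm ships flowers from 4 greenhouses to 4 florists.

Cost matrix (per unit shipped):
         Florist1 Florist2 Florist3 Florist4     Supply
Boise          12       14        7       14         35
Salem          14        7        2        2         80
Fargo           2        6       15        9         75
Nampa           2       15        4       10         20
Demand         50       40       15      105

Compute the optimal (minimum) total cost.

A cheapest plan:
  Boise→Florist3: 15 bunches
  Boise→Florist4: 20 bunches
  Salem→Florist4: 80 bunches
  Fargo→Florist1: 30 bunches
  Fargo→Florist2: 40 bunches
  Fargo→Florist4: 5 bunches
  Nampa→Florist1: 20 bunches
Total cost = 930.
(Supply check: Boise ships 35; Salem ships 80; Fargo ships 75; Nampa ships 20.)

930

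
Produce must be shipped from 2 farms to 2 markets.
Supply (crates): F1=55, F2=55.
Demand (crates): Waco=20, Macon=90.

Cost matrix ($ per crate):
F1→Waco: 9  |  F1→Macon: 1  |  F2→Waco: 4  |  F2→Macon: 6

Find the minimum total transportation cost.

Optimal allocation:
  F1→Macon: 55 × $1 = $55
  F2→Waco: 20 × $4 = $80
  F2→Macon: 35 × $6 = $210
Total = 55 + 80 + 210 = $345.
(Supply check: F1 ships 55; F2 ships 55.)

345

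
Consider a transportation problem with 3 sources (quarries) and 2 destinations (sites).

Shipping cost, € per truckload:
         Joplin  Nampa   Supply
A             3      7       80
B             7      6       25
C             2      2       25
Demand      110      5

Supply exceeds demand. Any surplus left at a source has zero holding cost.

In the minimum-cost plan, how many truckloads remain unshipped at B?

15

An optimal plan:
  A to Joplin: 80 × €3 = €240
  B to Joplin: 5 × €7 = €35
  B to Nampa: 5 × €6 = €30
  C to Joplin: 25 × €2 = €50
Total cost = €355.
B ships 10 of its 25, leaving 15.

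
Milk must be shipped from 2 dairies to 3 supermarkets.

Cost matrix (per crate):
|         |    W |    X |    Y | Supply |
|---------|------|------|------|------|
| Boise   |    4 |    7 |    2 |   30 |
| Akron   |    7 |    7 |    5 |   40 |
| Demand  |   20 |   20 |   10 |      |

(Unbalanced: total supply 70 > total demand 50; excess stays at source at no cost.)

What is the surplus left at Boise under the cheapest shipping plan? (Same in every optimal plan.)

0

An optimal plan:
  Boise->W: 20 × 4 = 80
  Boise->Y: 10 × 2 = 20
  Akron->X: 20 × 7 = 140
Total cost = 240.
Boise ships 30 of its 30, leaving 0.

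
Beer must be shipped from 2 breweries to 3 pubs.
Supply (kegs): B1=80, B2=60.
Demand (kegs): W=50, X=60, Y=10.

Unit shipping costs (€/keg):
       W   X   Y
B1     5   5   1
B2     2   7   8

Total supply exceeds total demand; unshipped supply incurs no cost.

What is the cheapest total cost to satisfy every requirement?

410

A cheapest plan:
  B1->X: 60 × €5 = €300
  B1->Y: 10 × €1 = €10
  B2->W: 50 × €2 = €100
Total = 300 + 10 + 100 = €410.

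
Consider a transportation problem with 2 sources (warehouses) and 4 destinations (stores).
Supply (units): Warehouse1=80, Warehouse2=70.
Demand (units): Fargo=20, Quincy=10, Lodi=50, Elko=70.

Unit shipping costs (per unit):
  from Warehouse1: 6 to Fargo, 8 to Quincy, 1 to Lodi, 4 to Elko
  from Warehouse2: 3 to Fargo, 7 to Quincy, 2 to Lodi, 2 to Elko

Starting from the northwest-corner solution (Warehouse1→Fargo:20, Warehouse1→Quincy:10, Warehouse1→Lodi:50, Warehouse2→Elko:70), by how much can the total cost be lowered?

20

Current plan cost = 20·6 + 10·8 + 50·1 + 70·2 = 390.
Optimal plan:
  Warehouse1->Quincy: 10 × 8 = 80
  Warehouse1->Lodi: 50 × 1 = 50
  Warehouse1->Elko: 20 × 4 = 80
  Warehouse2->Fargo: 20 × 3 = 60
  Warehouse2->Elko: 50 × 2 = 100
Optimal cost = 370.
Saving = 390 − 370 = 20.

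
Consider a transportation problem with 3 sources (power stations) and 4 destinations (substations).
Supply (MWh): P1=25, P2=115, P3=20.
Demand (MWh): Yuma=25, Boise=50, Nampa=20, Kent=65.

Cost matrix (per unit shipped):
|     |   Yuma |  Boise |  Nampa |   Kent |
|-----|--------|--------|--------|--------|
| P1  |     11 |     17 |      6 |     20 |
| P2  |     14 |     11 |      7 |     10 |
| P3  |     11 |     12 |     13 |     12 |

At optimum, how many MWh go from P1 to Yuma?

Solving gives:
  P1 to Yuma: 5 × 11 = 55
  P1 to Nampa: 20 × 6 = 120
  P2 to Boise: 50 × 11 = 550
  P2 to Kent: 65 × 10 = 650
  P3 to Yuma: 20 × 11 = 220
Total cost = 1595.
So P1→Yuma carries 5 MWh.

5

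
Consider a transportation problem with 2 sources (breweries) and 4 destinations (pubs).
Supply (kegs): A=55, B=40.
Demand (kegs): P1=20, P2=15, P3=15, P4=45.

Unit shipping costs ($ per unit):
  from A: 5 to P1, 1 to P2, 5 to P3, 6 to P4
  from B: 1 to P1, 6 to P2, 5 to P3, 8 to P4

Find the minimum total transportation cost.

390

An optimal shipping plan:
  A->P2: 15 × $1 = $15
  A->P4: 40 × $6 = $240
  B->P1: 20 × $1 = $20
  B->P3: 15 × $5 = $75
  B->P4: 5 × $8 = $40
Total = 15 + 240 + 20 + 75 + 40 = $390.
(Supply check: A ships 55; B ships 40.)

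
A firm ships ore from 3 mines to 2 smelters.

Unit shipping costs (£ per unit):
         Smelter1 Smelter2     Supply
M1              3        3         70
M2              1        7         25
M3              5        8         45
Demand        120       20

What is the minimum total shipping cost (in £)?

460

One minimum-cost allocation:
  M1->Smelter1: 50 × £3 = £150
  M1->Smelter2: 20 × £3 = £60
  M2->Smelter1: 25 × £1 = £25
  M3->Smelter1: 45 × £5 = £225
Total = 150 + 60 + 25 + 225 = £460.
(Supply check: M1 ships 70; M2 ships 25; M3 ships 45.)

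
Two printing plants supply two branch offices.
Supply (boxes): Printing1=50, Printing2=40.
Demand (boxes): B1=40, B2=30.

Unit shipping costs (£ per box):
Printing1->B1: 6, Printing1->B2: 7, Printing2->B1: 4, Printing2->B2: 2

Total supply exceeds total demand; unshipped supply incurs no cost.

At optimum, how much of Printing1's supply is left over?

Minimum-cost shipments:
  Printing1 to B1: 30 × £6 = £180
  Printing2 to B1: 10 × £4 = £40
  Printing2 to B2: 30 × £2 = £60
Total cost = £280.
Printing1 ships 30 of its 50, leaving 20.

20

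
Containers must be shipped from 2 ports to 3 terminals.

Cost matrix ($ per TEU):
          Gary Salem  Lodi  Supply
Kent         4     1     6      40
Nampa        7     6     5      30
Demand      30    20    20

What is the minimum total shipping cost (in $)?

One minimum-cost allocation:
  Kent→Gary: 20 × $4 = $80
  Kent→Salem: 20 × $1 = $20
  Nampa→Gary: 10 × $7 = $70
  Nampa→Lodi: 20 × $5 = $100
Total = 80 + 20 + 70 + 100 = $270.

270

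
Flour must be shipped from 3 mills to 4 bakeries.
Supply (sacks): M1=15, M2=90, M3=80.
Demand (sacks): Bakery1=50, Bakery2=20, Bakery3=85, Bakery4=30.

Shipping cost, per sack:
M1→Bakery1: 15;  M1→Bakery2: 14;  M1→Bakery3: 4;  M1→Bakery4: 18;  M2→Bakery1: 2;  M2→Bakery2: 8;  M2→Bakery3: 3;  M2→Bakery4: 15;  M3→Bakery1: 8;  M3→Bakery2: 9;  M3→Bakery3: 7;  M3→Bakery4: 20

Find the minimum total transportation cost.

1240

One minimum-cost allocation:
  M1–Bakery3: 15 × 4 = 60
  M2–Bakery1: 50 × 2 = 100
  M2–Bakery3: 10 × 3 = 30
  M2–Bakery4: 30 × 15 = 450
  M3–Bakery2: 20 × 9 = 180
  M3–Bakery3: 60 × 7 = 420
Total = 60 + 100 + 30 + 450 + 180 + 420 = 1240.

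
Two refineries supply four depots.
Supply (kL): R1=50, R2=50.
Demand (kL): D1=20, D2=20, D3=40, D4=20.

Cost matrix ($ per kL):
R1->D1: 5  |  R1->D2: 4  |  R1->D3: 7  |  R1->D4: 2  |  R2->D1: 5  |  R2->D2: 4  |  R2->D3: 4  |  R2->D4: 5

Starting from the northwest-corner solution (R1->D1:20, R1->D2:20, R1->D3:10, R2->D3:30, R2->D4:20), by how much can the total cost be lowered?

90

Current plan cost = 20·5 + 20·4 + 10·7 + 30·4 + 20·5 = $470.
Optimal plan:
  R1→D1: 20 kL
  R1→D2: 10 kL
  R1→D4: 20 kL
  R2→D2: 10 kL
  R2→D3: 40 kL
Optimal cost = $380.
Saving = 470 − 380 = $90.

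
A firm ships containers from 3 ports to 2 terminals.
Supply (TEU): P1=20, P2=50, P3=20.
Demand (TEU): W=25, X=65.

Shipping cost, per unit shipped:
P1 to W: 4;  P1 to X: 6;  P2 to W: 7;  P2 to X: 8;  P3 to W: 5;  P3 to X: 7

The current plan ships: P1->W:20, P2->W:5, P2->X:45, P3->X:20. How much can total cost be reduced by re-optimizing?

Current plan cost = 20·4 + 5·7 + 45·8 + 20·7 = 615.
Optimal plan:
  P1 to W: 20 TEU
  P2 to X: 50 TEU
  P3 to W: 5 TEU
  P3 to X: 15 TEU
Optimal cost = 610.
Saving = 615 − 610 = 5.

5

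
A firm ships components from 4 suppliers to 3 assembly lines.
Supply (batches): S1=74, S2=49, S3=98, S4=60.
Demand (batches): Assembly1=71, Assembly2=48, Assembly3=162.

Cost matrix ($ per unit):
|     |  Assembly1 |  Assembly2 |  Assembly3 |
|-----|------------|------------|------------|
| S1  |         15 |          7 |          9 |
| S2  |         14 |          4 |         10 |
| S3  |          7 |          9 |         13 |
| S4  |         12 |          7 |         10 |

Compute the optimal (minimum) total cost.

2316

Optimal allocation:
  S1→Assembly3: 74 batches
  S2→Assembly2: 48 batches
  S2→Assembly3: 1 batches
  S3→Assembly1: 71 batches
  S3→Assembly3: 27 batches
  S4→Assembly3: 60 batches
Total cost = $2316.
(Supply check: S1 ships 74; S2 ships 49; S3 ships 98; S4 ships 60.)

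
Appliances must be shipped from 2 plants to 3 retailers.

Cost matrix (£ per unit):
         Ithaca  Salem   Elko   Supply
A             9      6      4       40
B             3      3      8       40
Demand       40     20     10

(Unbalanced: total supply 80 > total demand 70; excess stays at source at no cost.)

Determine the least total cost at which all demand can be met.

280

Optimal allocation:
  A–Salem: 20 units
  A–Elko: 10 units
  B–Ithaca: 40 units
Total cost = £280.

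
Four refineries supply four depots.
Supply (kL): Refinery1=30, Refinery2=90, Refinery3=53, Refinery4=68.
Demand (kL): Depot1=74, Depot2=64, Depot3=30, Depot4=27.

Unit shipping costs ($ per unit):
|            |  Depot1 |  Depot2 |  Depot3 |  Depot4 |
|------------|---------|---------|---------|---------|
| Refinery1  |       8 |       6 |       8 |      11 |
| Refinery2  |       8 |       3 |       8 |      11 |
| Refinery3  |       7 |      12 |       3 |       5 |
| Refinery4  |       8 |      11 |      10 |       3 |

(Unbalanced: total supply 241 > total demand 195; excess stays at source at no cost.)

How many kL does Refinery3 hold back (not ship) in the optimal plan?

Minimum-cost shipments:
  Refinery1 to Depot1: 10 kL
  Refinery2 to Depot2: 64 kL
  Refinery3 to Depot1: 23 kL
  Refinery3 to Depot3: 30 kL
  Refinery4 to Depot1: 41 kL
  Refinery4 to Depot4: 27 kL
Total cost = $932.
Refinery3 ships 53 of its 53, leaving 0.

0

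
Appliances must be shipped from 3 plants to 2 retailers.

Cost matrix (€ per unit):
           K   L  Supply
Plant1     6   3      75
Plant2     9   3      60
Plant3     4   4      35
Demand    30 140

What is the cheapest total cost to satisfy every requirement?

One minimum-cost allocation:
  Plant1→L: 75 × €3 = €225
  Plant2→L: 60 × €3 = €180
  Plant3→K: 30 × €4 = €120
  Plant3→L: 5 × €4 = €20
Total = 225 + 180 + 120 + 20 = €545.

545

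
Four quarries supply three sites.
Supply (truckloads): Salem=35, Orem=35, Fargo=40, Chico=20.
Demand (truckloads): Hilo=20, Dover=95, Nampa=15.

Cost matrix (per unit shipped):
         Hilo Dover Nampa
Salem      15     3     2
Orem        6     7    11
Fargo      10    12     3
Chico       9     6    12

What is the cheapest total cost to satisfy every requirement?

775

A cheapest plan:
  Salem–Dover: 35 × 3 = 105
  Orem–Dover: 35 × 7 = 245
  Fargo–Hilo: 20 × 10 = 200
  Fargo–Dover: 5 × 12 = 60
  Fargo–Nampa: 15 × 3 = 45
  Chico–Dover: 20 × 6 = 120
Total = 105 + 245 + 200 + 60 + 45 + 120 = 775.
(Supply check: Salem ships 35; Orem ships 35; Fargo ships 40; Chico ships 20.)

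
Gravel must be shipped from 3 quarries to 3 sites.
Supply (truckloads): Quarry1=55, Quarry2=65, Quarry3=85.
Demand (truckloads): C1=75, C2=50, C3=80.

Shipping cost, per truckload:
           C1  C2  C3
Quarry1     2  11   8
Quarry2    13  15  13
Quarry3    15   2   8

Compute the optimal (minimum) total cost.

A cheapest plan:
  Quarry1→C1: 55 × 2 = 110
  Quarry2→C1: 20 × 13 = 260
  Quarry2→C3: 45 × 13 = 585
  Quarry3→C2: 50 × 2 = 100
  Quarry3→C3: 35 × 8 = 280
Total = 110 + 260 + 585 + 100 + 280 = 1335.

1335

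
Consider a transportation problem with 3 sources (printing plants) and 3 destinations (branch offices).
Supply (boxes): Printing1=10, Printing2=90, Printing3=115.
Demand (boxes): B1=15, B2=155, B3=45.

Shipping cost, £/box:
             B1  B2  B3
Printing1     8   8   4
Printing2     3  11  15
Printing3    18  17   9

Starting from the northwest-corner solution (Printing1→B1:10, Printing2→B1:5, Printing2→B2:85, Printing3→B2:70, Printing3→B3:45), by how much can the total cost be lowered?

Current plan cost = 10·8 + 5·3 + 85·11 + 70·17 + 45·9 = £2625.
Optimal plan:
  Printing1 to B2: 10 boxes
  Printing2 to B1: 15 boxes
  Printing2 to B2: 75 boxes
  Printing3 to B2: 70 boxes
  Printing3 to B3: 45 boxes
Optimal cost = £2545.
Saving = 2625 − 2545 = £80.

80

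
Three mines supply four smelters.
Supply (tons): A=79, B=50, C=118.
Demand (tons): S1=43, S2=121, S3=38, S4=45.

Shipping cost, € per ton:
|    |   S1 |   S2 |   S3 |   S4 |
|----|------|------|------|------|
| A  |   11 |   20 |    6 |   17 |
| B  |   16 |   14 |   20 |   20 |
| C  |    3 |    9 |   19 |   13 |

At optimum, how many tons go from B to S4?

0

Solving gives:
  A to S3: 38 tons
  A to S4: 41 tons
  B to S2: 50 tons
  C to S1: 43 tons
  C to S2: 71 tons
  C to S4: 4 tons
Total cost = €2445.
The route B→S4 is not used.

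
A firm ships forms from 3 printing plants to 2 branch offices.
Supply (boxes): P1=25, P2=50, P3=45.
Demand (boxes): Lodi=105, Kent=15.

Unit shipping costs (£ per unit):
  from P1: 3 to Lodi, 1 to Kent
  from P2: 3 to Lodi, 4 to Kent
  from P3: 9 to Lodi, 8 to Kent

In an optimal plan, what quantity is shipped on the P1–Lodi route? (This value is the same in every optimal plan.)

10

The minimum-cost plan:
  P1–Lodi: 10 boxes
  P1–Kent: 15 boxes
  P2–Lodi: 50 boxes
  P3–Lodi: 45 boxes
Total cost = £600.
So P1→Lodi carries 10 boxes.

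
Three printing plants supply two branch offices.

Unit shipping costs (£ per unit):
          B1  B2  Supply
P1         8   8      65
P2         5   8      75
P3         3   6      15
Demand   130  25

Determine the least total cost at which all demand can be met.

940

One minimum-cost allocation:
  P1–B1: 40 × £8 = £320
  P1–B2: 25 × £8 = £200
  P2–B1: 75 × £5 = £375
  P3–B1: 15 × £3 = £45
Total = 320 + 200 + 375 + 45 = £940.
(Supply check: P1 ships 65; P2 ships 75; P3 ships 15.)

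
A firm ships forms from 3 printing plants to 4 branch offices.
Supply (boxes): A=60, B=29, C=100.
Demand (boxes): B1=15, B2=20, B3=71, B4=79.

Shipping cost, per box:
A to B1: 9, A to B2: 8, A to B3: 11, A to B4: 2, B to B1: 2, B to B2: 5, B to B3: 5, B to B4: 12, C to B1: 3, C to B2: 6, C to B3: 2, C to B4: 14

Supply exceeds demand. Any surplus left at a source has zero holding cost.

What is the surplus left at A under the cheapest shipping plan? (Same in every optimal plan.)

Minimum-cost shipments:
  A to B4: 60 × 2 = 120
  B to B2: 10 × 5 = 50
  B to B4: 19 × 12 = 228
  C to B1: 15 × 3 = 45
  C to B2: 10 × 6 = 60
  C to B3: 71 × 2 = 142
Total cost = 645.
A ships 60 of its 60, leaving 0.

0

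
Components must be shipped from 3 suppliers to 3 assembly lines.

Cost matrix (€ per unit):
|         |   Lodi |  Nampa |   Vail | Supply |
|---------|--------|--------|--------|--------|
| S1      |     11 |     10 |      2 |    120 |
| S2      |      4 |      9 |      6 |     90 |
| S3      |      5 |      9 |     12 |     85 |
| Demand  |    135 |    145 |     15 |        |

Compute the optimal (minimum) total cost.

2025

An optimal shipping plan:
  S1→Nampa: 105 × €10 = €1050
  S1→Vail: 15 × €2 = €30
  S2→Lodi: 90 × €4 = €360
  S3→Lodi: 45 × €5 = €225
  S3→Nampa: 40 × €9 = €360
Total = 1050 + 30 + 360 + 225 + 360 = €2025.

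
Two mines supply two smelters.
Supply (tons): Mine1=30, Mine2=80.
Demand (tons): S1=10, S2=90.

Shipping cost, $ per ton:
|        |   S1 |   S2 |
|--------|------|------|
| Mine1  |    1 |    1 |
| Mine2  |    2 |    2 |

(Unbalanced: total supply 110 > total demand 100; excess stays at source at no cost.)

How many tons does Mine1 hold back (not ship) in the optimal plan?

0

Minimum-cost shipments:
  Mine1–S1: 10 × $1 = $10
  Mine1–S2: 20 × $1 = $20
  Mine2–S2: 70 × $2 = $140
Total cost = $170.
Mine1 ships 30 of its 30, leaving 0.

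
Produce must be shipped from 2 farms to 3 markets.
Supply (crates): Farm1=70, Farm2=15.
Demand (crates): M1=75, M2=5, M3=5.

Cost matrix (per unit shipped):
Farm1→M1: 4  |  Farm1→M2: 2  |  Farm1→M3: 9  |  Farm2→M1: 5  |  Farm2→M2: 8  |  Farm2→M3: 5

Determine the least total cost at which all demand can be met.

An optimal shipping plan:
  Farm1→M1: 65 × 4 = 260
  Farm1→M2: 5 × 2 = 10
  Farm2→M1: 10 × 5 = 50
  Farm2→M3: 5 × 5 = 25
Total = 260 + 10 + 50 + 25 = 345.

345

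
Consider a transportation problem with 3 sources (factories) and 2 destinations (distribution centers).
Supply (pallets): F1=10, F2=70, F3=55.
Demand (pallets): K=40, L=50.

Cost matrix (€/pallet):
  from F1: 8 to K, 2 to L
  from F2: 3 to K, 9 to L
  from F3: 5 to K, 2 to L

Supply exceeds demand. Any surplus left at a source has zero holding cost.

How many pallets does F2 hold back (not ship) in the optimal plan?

30

Minimum-cost shipments:
  F1→L: 10 × €2 = €20
  F2→K: 40 × €3 = €120
  F3→L: 40 × €2 = €80
Total cost = €220.
F2 ships 40 of its 70, leaving 30.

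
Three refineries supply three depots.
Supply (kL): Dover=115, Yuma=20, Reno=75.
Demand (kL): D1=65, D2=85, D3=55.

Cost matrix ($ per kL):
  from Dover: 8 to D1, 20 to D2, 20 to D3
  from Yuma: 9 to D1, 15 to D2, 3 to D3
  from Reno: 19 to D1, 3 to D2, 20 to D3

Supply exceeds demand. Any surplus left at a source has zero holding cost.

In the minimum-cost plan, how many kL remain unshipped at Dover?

An optimal plan:
  Dover->D1: 65 × $8 = $520
  Dover->D2: 10 × $20 = $200
  Dover->D3: 35 × $20 = $700
  Yuma->D3: 20 × $3 = $60
  Reno->D2: 75 × $3 = $225
Total cost = $1705.
Dover ships 110 of its 115, leaving 5.

5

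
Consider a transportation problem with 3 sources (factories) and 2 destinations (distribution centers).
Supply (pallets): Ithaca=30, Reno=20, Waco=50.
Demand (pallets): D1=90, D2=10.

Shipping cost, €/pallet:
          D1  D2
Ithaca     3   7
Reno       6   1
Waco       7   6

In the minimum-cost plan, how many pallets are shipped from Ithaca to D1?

Optimal shipments:
  Ithaca to D1: 30 × €3 = €90
  Reno to D1: 10 × €6 = €60
  Reno to D2: 10 × €1 = €10
  Waco to D1: 50 × €7 = €350
Total cost = €510.
So Ithaca→D1 carries 30 pallets.

30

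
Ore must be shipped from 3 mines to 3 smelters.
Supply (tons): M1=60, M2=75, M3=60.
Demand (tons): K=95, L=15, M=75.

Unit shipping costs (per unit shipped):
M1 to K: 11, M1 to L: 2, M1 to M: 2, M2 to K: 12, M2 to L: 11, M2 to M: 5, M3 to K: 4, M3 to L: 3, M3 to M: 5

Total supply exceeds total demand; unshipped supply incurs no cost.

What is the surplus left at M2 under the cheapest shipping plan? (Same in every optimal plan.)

10

Minimum-cost shipments:
  M1→L: 15 × 2 = 30
  M1→M: 45 × 2 = 90
  M2→K: 35 × 12 = 420
  M2→M: 30 × 5 = 150
  M3→K: 60 × 4 = 240
Total cost = 930.
M2 ships 65 of its 75, leaving 10.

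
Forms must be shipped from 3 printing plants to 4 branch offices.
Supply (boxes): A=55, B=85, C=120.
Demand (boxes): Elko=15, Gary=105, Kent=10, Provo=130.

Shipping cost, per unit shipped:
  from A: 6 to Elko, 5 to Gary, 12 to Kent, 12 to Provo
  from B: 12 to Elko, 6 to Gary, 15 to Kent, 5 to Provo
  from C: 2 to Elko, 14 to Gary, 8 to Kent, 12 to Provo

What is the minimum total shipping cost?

A cheapest plan:
  A→Gary: 55 boxes
  B→Gary: 50 boxes
  B→Provo: 35 boxes
  C→Elko: 15 boxes
  C→Kent: 10 boxes
  C→Provo: 95 boxes
Total cost = 2000.
(Supply check: A ships 55; B ships 85; C ships 120.)

2000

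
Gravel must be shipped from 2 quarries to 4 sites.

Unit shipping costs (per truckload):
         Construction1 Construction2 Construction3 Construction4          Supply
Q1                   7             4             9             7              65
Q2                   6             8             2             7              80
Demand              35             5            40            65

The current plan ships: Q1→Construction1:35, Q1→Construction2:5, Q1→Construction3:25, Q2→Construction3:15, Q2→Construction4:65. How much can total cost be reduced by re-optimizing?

Current plan cost = 35·7 + 5·4 + 25·9 + 15·2 + 65·7 = 975.
Optimal plan:
  Q1–Construction2: 5 truckloads
  Q1–Construction4: 60 truckloads
  Q2–Construction1: 35 truckloads
  Q2–Construction3: 40 truckloads
  Q2–Construction4: 5 truckloads
Optimal cost = 765.
Saving = 975 − 765 = 210.

210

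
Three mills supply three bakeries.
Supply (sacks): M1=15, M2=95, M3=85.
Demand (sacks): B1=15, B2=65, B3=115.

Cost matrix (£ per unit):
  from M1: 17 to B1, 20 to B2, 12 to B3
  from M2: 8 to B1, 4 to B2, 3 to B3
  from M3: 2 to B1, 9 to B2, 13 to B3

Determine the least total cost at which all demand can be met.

1145

Optimal allocation:
  M1–B3: 15 × £12 = £180
  M2–B3: 95 × £3 = £285
  M3–B1: 15 × £2 = £30
  M3–B2: 65 × £9 = £585
  M3–B3: 5 × £13 = £65
Total = 180 + 285 + 30 + 585 + 65 = £1145.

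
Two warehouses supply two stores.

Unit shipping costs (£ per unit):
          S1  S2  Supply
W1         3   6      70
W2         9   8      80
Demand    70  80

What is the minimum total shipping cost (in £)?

850

A cheapest plan:
  W1->S1: 70 units
  W2->S2: 80 units
Total cost = £850.
(Supply check: W1 ships 70; W2 ships 80.)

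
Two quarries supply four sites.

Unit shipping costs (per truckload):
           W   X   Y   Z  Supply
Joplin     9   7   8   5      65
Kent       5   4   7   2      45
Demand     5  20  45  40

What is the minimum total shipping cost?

605

A cheapest plan:
  Joplin→X: 20 × 7 = 140
  Joplin→Y: 45 × 8 = 360
  Kent→W: 5 × 5 = 25
  Kent→Z: 40 × 2 = 80
Total = 140 + 360 + 25 + 80 = 605.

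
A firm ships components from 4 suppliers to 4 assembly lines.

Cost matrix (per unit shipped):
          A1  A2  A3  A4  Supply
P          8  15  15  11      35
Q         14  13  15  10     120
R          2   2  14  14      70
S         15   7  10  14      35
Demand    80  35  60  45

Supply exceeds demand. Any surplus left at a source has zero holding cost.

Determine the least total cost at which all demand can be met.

One minimum-cost allocation:
  P→A1: 35 × 8 = 280
  Q→A3: 35 × 15 = 525
  Q→A4: 45 × 10 = 450
  R→A1: 45 × 2 = 90
  R→A2: 25 × 2 = 50
  S→A2: 10 × 7 = 70
  S→A3: 25 × 10 = 250
Total = 280 + 525 + 450 + 90 + 50 + 70 + 250 = 1715.

1715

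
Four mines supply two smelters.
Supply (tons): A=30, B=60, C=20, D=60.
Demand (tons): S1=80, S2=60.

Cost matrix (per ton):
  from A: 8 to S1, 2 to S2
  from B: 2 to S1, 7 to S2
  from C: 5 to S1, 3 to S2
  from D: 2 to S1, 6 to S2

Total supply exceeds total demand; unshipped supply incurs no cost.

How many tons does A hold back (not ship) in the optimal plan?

0

An optimal plan:
  A to S2: 30 × 2 = 60
  B to S1: 60 × 2 = 120
  C to S2: 20 × 3 = 60
  D to S1: 20 × 2 = 40
  D to S2: 10 × 6 = 60
Total cost = 340.
A ships 30 of its 30, leaving 0.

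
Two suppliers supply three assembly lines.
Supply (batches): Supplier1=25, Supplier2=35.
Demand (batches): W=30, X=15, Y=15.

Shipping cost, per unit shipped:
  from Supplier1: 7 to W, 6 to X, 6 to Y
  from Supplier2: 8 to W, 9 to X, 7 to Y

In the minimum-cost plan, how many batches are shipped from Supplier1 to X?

15

The minimum-cost plan:
  Supplier1–W: 10 × 7 = 70
  Supplier1–X: 15 × 6 = 90
  Supplier2–W: 20 × 8 = 160
  Supplier2–Y: 15 × 7 = 105
Total cost = 425.
So Supplier1→X carries 15 batches.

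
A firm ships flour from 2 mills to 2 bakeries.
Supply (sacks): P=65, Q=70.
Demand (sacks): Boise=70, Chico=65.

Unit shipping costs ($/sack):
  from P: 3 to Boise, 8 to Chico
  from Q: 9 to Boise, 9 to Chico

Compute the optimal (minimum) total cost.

One minimum-cost allocation:
  P–Boise: 65 sacks
  Q–Boise: 5 sacks
  Q–Chico: 65 sacks
Total cost = $825.

825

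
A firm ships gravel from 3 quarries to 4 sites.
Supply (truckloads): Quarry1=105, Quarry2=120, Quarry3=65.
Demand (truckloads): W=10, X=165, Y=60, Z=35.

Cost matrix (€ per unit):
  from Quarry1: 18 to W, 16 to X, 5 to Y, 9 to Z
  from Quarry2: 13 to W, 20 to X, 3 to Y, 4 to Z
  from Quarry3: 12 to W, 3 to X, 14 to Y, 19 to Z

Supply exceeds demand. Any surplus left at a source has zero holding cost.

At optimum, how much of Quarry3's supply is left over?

Minimum-cost shipments:
  Quarry1→X: 100 × €16 = €1600
  Quarry2→W: 10 × €13 = €130
  Quarry2→Y: 60 × €3 = €180
  Quarry2→Z: 35 × €4 = €140
  Quarry3→X: 65 × €3 = €195
Total cost = €2245.
Quarry3 ships 65 of its 65, leaving 0.

0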